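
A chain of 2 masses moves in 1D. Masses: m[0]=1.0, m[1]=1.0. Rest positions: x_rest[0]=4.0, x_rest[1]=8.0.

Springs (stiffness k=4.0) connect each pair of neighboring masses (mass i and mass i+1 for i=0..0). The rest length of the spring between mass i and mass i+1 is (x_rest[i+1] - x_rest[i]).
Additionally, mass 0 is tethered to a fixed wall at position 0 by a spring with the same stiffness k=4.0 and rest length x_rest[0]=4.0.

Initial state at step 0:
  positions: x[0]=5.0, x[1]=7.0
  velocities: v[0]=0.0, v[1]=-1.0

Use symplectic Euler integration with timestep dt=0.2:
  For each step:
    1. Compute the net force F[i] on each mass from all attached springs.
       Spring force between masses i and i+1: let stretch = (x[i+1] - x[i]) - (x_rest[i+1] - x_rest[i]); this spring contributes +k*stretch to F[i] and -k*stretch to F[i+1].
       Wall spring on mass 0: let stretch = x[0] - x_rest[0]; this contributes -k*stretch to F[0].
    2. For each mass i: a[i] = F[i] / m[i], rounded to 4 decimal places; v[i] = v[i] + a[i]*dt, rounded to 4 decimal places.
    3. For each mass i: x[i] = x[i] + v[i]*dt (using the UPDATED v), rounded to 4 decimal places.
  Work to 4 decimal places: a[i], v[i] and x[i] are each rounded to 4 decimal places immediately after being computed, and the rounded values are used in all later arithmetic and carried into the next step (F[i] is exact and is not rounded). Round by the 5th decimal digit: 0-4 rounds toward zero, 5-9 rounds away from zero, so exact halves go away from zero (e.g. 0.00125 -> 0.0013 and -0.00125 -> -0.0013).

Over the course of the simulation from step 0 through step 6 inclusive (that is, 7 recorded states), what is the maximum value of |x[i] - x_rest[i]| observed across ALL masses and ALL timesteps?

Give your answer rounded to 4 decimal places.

Step 0: x=[5.0000 7.0000] v=[0.0000 -1.0000]
Step 1: x=[4.5200 7.1200] v=[-2.4000 0.6000]
Step 2: x=[3.7328 7.4640] v=[-3.9360 1.7200]
Step 3: x=[2.9453 7.8510] v=[-3.9373 1.9350]
Step 4: x=[2.4715 8.0931] v=[-2.3690 1.2104]
Step 5: x=[2.5017 8.0757] v=[0.1511 -0.0869]
Step 6: x=[3.0235 7.8065] v=[2.6089 -1.3461]
Max displacement = 1.5285

Answer: 1.5285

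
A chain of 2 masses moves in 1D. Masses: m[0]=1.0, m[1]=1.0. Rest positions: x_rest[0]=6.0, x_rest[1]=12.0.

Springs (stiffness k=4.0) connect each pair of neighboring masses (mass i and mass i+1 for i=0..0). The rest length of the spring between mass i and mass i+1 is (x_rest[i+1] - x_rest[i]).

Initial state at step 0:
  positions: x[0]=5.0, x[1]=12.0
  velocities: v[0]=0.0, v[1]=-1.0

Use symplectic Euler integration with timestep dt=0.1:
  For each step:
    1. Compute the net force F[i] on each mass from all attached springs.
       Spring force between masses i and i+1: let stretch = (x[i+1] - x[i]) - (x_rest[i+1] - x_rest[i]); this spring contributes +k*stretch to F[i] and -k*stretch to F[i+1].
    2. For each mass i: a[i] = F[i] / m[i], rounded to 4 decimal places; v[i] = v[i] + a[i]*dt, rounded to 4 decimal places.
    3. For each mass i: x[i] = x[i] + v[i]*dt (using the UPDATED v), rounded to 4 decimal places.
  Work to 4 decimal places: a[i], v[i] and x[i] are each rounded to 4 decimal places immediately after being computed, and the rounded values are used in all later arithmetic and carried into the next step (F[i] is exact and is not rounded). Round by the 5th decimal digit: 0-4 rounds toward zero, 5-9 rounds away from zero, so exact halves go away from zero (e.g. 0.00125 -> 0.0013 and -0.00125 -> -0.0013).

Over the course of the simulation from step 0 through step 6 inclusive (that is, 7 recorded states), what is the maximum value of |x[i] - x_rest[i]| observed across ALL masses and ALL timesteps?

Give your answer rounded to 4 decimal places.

Step 0: x=[5.0000 12.0000] v=[0.0000 -1.0000]
Step 1: x=[5.0400 11.8600] v=[0.4000 -1.4000]
Step 2: x=[5.1128 11.6872] v=[0.7280 -1.7280]
Step 3: x=[5.2086 11.4914] v=[0.9578 -1.9578]
Step 4: x=[5.3157 11.2843] v=[1.0709 -2.0709]
Step 5: x=[5.4215 11.0785] v=[1.0583 -2.0583]
Step 6: x=[5.5136 10.8864] v=[0.9211 -1.9211]
Max displacement = 1.1136

Answer: 1.1136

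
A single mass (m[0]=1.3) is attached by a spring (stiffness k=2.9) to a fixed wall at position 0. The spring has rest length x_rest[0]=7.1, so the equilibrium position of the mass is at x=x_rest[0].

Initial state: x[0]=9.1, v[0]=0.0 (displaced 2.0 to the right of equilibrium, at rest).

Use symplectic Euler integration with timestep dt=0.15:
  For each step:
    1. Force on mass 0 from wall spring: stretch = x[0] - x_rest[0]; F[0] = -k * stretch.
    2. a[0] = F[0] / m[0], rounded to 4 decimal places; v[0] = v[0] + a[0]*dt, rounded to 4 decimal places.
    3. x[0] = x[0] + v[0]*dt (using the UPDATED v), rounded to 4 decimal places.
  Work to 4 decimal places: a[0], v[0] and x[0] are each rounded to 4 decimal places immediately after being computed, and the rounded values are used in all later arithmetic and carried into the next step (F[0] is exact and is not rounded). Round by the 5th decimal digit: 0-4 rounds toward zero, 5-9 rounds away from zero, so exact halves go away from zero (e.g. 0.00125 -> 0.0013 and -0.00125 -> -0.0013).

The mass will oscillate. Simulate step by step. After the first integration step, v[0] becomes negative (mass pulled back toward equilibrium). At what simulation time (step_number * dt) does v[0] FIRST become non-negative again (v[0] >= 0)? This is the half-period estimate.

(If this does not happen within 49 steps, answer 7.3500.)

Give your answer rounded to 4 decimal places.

Answer: 2.1000

Derivation:
Step 0: x=[9.1000] v=[0.0000]
Step 1: x=[8.9996] v=[-0.6692]
Step 2: x=[8.8039] v=[-1.3048]
Step 3: x=[8.5227] v=[-1.8750]
Step 4: x=[8.1700] v=[-2.3511]
Step 5: x=[7.7636] v=[-2.7091]
Step 6: x=[7.3239] v=[-2.9311]
Step 7: x=[6.8730] v=[-3.0060]
Step 8: x=[6.4335] v=[-2.9300]
Step 9: x=[6.0275] v=[-2.7070]
Step 10: x=[5.6753] v=[-2.3481]
Step 11: x=[5.3946] v=[-1.8714]
Step 12: x=[5.1995] v=[-1.3007]
Step 13: x=[5.0998] v=[-0.6648]
Step 14: x=[5.1005] v=[0.0045]
First v>=0 after going negative at step 14, time=2.1000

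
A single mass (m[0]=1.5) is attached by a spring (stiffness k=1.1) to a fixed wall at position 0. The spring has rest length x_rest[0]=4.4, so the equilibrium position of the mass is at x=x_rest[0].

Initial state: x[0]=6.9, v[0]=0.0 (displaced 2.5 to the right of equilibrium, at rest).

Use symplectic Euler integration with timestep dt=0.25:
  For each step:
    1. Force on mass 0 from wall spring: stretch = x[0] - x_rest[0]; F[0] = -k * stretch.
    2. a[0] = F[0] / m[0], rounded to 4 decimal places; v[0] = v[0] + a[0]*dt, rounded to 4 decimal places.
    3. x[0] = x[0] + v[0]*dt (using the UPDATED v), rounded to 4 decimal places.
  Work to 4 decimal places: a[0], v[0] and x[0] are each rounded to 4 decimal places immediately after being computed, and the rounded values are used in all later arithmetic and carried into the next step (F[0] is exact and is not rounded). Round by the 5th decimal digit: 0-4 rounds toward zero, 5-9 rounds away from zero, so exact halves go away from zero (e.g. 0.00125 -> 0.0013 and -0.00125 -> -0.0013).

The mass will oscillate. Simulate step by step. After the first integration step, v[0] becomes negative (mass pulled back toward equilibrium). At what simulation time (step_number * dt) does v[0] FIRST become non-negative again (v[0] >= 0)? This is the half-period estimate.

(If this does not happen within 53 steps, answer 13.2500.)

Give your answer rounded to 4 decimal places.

Answer: 3.7500

Derivation:
Step 0: x=[6.9000] v=[0.0000]
Step 1: x=[6.7854] v=[-0.4583]
Step 2: x=[6.5615] v=[-0.8956]
Step 3: x=[6.2385] v=[-1.2919]
Step 4: x=[5.8313] v=[-1.6290]
Step 5: x=[5.3585] v=[-1.8914]
Step 6: x=[4.8417] v=[-2.0671]
Step 7: x=[4.3047] v=[-2.1481]
Step 8: x=[3.7721] v=[-2.1306]
Step 9: x=[3.2682] v=[-2.0155]
Step 10: x=[2.8162] v=[-1.8080]
Step 11: x=[2.4368] v=[-1.5176]
Step 12: x=[2.1474] v=[-1.1577]
Step 13: x=[1.9612] v=[-0.7447]
Step 14: x=[1.8868] v=[-0.2976]
Step 15: x=[1.9276] v=[0.1632]
First v>=0 after going negative at step 15, time=3.7500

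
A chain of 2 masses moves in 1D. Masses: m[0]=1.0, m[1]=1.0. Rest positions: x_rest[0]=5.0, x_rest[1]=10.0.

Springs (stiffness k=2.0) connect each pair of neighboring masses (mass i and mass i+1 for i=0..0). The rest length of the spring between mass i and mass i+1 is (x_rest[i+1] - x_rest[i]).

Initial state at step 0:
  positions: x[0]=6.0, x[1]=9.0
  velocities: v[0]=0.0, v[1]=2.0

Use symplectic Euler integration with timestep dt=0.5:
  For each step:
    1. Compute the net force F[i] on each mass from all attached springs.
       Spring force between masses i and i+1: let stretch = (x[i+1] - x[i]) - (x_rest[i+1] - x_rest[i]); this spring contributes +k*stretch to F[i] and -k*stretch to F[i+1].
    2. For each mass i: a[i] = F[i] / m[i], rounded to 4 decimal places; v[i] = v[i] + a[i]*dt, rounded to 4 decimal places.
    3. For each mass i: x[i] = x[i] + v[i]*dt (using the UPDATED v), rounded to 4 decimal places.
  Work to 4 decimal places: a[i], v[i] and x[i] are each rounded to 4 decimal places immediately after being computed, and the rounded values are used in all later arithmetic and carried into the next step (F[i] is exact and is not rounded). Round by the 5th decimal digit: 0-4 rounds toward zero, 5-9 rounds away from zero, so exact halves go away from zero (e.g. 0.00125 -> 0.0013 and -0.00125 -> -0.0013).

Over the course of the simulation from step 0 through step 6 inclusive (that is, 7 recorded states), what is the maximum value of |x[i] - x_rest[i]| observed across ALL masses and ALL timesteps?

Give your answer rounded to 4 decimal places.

Answer: 4.0000

Derivation:
Step 0: x=[6.0000 9.0000] v=[0.0000 2.0000]
Step 1: x=[5.0000 11.0000] v=[-2.0000 4.0000]
Step 2: x=[4.5000 12.5000] v=[-1.0000 3.0000]
Step 3: x=[5.5000 12.5000] v=[2.0000 0.0000]
Step 4: x=[7.5000 11.5000] v=[4.0000 -2.0000]
Step 5: x=[9.0000 11.0000] v=[3.0000 -1.0000]
Step 6: x=[9.0000 12.0000] v=[0.0000 2.0000]
Max displacement = 4.0000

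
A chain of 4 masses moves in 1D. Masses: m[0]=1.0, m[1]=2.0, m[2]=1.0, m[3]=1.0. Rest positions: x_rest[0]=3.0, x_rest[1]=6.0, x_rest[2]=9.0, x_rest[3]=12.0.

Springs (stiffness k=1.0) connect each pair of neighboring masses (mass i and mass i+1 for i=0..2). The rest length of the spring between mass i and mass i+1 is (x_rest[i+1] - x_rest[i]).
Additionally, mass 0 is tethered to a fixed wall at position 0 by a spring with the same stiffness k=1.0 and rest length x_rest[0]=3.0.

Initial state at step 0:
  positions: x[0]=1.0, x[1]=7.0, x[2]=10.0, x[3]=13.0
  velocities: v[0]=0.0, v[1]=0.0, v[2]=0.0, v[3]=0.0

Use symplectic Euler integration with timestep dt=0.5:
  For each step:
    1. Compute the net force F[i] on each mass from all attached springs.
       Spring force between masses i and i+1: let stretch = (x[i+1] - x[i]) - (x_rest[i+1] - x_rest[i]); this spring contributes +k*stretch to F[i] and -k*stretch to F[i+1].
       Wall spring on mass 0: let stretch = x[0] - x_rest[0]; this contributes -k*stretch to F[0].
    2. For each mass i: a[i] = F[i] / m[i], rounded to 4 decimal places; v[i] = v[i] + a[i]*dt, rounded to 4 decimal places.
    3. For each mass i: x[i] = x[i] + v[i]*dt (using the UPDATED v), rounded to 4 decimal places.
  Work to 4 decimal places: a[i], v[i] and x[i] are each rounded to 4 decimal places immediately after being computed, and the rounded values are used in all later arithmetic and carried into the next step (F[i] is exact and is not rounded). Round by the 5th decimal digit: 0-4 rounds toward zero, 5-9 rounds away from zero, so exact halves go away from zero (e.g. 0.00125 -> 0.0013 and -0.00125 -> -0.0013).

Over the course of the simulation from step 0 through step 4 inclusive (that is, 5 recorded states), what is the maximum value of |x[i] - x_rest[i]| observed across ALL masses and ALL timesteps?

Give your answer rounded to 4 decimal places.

Answer: 2.4200

Derivation:
Step 0: x=[1.0000 7.0000 10.0000 13.0000] v=[0.0000 0.0000 0.0000 0.0000]
Step 1: x=[2.2500 6.6250 10.0000 13.0000] v=[2.5000 -0.7500 0.0000 0.0000]
Step 2: x=[4.0313 6.1250 9.9063 13.0000] v=[3.5625 -1.0000 -0.1875 0.0000]
Step 3: x=[5.3282 5.8360 9.6407 12.9766] v=[2.5937 -0.5781 -0.5313 -0.0469]
Step 4: x=[5.4200 5.9591 9.2579 12.8692] v=[0.1835 0.2462 -0.7657 -0.2149]
Max displacement = 2.4200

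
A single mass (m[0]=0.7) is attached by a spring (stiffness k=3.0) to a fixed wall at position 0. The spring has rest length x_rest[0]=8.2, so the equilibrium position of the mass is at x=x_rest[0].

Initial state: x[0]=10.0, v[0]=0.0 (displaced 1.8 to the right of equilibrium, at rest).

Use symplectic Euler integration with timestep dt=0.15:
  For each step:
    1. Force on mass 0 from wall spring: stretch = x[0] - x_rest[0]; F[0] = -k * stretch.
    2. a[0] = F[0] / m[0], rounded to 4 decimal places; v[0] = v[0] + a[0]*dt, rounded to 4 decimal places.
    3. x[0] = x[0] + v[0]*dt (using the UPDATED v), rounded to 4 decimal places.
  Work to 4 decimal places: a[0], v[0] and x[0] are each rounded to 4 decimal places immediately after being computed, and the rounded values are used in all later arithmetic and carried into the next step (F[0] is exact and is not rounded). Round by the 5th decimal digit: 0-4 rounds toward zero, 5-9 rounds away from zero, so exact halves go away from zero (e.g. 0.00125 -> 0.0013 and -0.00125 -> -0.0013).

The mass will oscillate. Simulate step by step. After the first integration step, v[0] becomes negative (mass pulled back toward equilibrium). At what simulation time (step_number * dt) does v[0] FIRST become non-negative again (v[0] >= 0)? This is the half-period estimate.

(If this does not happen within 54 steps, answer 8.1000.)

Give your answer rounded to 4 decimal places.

Step 0: x=[10.0000] v=[0.0000]
Step 1: x=[9.8264] v=[-1.1571]
Step 2: x=[9.4960] v=[-2.2026]
Step 3: x=[9.0406] v=[-3.0357]
Step 4: x=[8.5042] v=[-3.5761]
Step 5: x=[7.9384] v=[-3.7717]
Step 6: x=[7.3979] v=[-3.6035]
Step 7: x=[6.9347] v=[-3.0879]
Step 8: x=[6.5935] v=[-2.2745]
Step 9: x=[6.4072] v=[-1.2418]
Step 10: x=[6.3938] v=[-0.0893]
Step 11: x=[6.5546] v=[1.0718]
First v>=0 after going negative at step 11, time=1.6500

Answer: 1.6500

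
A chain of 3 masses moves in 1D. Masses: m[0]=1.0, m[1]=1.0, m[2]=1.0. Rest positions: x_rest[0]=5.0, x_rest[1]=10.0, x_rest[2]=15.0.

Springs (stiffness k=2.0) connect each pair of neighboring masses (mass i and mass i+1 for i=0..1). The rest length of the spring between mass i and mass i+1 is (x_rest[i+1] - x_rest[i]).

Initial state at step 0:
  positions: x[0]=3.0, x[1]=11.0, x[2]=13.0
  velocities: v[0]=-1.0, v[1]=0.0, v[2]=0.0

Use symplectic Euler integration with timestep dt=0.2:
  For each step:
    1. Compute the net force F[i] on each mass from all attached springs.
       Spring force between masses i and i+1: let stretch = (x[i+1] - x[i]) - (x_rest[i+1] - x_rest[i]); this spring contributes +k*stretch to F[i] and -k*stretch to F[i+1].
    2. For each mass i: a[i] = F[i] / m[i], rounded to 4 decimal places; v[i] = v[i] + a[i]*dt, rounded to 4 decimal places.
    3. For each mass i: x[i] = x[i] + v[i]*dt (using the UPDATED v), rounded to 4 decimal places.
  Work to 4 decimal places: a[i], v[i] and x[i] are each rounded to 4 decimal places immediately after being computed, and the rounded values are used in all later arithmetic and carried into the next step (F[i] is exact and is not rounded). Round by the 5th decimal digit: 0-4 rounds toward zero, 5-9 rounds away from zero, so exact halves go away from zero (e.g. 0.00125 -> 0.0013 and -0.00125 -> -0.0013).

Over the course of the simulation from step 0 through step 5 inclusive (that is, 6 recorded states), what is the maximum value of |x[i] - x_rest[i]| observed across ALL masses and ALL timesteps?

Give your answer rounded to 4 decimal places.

Answer: 3.1305

Derivation:
Step 0: x=[3.0000 11.0000 13.0000] v=[-1.0000 0.0000 0.0000]
Step 1: x=[3.0400 10.5200 13.2400] v=[0.2000 -2.4000 1.2000]
Step 2: x=[3.2784 9.6592 13.6624] v=[1.1920 -4.3040 2.1120]
Step 3: x=[3.6273 8.6082 14.1645] v=[1.7443 -5.2550 2.5107]
Step 4: x=[3.9746 7.6032 14.6221] v=[1.7367 -5.0248 2.2882]
Step 5: x=[4.2122 6.8695 14.9182] v=[1.1881 -3.6687 1.4806]
Max displacement = 3.1305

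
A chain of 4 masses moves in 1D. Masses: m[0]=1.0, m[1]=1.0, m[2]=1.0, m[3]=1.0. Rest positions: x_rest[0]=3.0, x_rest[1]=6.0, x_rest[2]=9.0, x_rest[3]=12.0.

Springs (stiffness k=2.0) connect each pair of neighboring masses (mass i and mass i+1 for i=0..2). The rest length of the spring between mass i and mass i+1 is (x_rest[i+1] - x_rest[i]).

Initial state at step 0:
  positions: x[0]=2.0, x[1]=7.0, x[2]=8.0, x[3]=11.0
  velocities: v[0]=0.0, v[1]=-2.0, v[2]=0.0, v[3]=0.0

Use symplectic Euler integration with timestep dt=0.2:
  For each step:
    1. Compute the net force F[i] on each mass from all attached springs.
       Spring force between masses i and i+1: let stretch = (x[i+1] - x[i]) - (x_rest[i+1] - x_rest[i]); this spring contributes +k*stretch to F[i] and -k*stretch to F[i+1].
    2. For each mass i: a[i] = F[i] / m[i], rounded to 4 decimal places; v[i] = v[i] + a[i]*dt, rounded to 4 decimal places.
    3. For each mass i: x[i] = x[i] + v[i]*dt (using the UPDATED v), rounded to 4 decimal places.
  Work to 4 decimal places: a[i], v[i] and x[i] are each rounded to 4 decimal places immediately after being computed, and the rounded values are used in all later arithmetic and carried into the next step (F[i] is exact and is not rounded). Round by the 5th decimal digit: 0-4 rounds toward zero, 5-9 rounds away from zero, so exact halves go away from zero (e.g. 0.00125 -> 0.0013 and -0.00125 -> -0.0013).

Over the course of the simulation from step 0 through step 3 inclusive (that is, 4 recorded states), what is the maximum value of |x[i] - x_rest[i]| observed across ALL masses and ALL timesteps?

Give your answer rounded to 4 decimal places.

Step 0: x=[2.0000 7.0000 8.0000 11.0000] v=[0.0000 -2.0000 0.0000 0.0000]
Step 1: x=[2.1600 6.2800 8.1600 11.0000] v=[0.8000 -3.6000 0.8000 0.0000]
Step 2: x=[2.4096 5.3808 8.3968 11.0128] v=[1.2480 -4.4960 1.1840 0.0640]
Step 3: x=[2.6569 4.4852 8.6016 11.0563] v=[1.2365 -4.4781 1.0240 0.2176]
Max displacement = 1.5148

Answer: 1.5148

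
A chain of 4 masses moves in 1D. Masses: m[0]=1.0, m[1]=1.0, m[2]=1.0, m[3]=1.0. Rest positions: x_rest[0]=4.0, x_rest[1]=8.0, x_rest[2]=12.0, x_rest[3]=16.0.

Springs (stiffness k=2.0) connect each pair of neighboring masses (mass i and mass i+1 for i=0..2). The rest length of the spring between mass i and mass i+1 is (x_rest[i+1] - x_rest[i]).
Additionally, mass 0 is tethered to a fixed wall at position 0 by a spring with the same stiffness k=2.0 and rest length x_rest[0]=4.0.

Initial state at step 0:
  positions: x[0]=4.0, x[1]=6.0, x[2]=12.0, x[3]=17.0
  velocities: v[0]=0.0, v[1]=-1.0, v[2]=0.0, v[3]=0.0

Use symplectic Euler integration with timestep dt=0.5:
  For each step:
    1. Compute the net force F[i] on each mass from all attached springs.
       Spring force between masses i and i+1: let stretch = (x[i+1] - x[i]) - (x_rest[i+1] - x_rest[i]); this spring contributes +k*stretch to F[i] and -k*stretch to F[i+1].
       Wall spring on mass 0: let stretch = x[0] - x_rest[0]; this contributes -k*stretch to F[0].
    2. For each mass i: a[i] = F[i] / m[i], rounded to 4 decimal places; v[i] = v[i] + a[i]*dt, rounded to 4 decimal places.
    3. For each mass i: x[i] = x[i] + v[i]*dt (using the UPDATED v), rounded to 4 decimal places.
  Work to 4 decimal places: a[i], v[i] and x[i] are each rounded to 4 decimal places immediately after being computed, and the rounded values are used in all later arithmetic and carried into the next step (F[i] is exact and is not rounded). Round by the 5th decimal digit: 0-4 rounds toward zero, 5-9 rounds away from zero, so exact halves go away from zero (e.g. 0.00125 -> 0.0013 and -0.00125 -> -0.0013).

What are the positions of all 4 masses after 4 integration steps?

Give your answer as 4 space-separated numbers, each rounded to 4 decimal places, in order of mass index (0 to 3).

Answer: 5.5625 7.7500 12.0625 14.3125

Derivation:
Step 0: x=[4.0000 6.0000 12.0000 17.0000] v=[0.0000 -1.0000 0.0000 0.0000]
Step 1: x=[3.0000 7.5000 11.5000 16.5000] v=[-2.0000 3.0000 -1.0000 -1.0000]
Step 2: x=[2.7500 8.7500 11.5000 15.5000] v=[-0.5000 2.5000 0.0000 -2.0000]
Step 3: x=[4.1250 8.3750 12.1250 14.5000] v=[2.7500 -0.7500 1.2500 -2.0000]
Step 4: x=[5.5625 7.7500 12.0625 14.3125] v=[2.8750 -1.2500 -0.1250 -0.3750]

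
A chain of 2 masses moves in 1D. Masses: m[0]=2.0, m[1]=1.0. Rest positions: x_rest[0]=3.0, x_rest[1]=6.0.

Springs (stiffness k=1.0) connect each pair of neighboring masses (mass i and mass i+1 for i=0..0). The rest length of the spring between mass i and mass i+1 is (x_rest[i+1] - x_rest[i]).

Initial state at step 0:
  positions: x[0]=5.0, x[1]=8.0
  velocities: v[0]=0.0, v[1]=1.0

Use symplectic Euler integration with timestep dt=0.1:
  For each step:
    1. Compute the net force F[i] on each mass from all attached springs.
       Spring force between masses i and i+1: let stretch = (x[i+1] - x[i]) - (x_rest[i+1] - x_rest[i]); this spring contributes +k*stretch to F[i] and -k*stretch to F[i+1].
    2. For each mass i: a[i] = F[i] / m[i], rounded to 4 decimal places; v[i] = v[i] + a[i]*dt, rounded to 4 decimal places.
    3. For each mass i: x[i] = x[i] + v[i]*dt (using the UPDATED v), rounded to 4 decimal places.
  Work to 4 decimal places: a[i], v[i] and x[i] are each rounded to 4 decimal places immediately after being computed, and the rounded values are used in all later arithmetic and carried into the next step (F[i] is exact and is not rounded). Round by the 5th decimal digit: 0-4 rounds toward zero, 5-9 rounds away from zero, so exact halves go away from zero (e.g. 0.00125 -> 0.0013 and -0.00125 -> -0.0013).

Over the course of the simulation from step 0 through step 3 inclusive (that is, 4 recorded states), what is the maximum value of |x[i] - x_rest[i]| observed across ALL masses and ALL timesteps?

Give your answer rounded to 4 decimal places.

Step 0: x=[5.0000 8.0000] v=[0.0000 1.0000]
Step 1: x=[5.0000 8.1000] v=[0.0000 1.0000]
Step 2: x=[5.0005 8.1990] v=[0.0050 0.9900]
Step 3: x=[5.0020 8.2960] v=[0.0149 0.9702]
Max displacement = 2.2960

Answer: 2.2960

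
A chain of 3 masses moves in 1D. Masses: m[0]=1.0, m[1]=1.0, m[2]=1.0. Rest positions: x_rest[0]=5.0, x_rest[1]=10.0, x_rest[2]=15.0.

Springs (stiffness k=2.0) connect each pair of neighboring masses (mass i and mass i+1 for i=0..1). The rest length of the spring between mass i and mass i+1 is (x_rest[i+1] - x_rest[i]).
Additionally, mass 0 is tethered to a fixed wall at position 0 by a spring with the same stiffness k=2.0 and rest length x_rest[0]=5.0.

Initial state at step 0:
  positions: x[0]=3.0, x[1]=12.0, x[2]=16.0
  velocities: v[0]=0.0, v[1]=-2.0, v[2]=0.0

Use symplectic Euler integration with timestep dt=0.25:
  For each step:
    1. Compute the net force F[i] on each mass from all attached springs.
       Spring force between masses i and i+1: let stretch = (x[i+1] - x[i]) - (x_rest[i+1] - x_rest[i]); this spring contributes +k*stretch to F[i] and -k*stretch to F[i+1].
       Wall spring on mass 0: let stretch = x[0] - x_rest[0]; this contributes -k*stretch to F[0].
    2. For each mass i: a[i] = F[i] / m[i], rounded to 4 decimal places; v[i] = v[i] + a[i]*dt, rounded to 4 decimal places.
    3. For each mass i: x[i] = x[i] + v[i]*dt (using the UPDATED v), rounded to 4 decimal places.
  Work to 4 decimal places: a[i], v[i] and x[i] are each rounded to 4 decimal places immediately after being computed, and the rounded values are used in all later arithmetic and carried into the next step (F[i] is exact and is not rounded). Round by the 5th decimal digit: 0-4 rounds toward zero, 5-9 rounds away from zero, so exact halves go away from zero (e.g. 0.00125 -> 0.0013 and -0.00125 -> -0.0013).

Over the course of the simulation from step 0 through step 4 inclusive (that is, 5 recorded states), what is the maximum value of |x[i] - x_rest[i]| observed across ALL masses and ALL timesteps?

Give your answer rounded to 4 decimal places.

Answer: 2.0117

Derivation:
Step 0: x=[3.0000 12.0000 16.0000] v=[0.0000 -2.0000 0.0000]
Step 1: x=[3.7500 10.8750 16.1250] v=[3.0000 -4.5000 0.5000]
Step 2: x=[4.9219 9.5156 16.2188] v=[4.6875 -5.4375 0.3750]
Step 3: x=[6.0528 8.4199 16.0997] v=[4.5234 -4.3828 -0.4766]
Step 4: x=[6.7230 7.9883 15.6456] v=[2.6806 -1.7265 -1.8165]
Max displacement = 2.0117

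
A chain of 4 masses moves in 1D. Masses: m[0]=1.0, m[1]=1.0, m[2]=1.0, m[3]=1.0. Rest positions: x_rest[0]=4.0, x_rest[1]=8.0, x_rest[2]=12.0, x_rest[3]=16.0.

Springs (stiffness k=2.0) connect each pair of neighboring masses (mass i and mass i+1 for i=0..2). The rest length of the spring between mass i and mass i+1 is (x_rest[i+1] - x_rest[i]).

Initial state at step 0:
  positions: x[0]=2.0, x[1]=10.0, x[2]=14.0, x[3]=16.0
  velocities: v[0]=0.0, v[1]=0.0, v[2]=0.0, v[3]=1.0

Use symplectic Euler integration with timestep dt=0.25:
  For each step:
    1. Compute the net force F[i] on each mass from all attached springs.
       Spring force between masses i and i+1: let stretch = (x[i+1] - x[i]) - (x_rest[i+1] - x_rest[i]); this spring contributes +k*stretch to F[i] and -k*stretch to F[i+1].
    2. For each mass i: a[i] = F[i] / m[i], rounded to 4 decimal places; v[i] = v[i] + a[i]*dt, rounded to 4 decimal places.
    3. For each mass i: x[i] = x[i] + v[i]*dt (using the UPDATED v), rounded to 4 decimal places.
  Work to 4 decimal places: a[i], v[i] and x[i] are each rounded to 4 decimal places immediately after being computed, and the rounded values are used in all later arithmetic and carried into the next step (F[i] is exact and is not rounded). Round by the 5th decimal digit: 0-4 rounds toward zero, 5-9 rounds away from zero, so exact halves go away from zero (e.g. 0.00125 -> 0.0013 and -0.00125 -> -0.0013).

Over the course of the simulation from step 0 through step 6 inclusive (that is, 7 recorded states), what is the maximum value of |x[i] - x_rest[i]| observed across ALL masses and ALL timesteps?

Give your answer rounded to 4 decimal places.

Answer: 2.6517

Derivation:
Step 0: x=[2.0000 10.0000 14.0000 16.0000] v=[0.0000 0.0000 0.0000 1.0000]
Step 1: x=[2.5000 9.5000 13.7500 16.5000] v=[2.0000 -2.0000 -1.0000 2.0000]
Step 2: x=[3.3750 8.6563 13.3125 17.1563] v=[3.5000 -3.3750 -1.7500 2.6250]
Step 3: x=[4.4102 7.7344 12.7735 17.8321] v=[4.1407 -3.6876 -2.1562 2.7031]
Step 4: x=[5.3609 7.0269 12.2369 18.3756] v=[3.8028 -2.8302 -2.1465 2.1738]
Step 5: x=[6.0199 6.7624 11.8164 18.6517] v=[2.6358 -1.0582 -1.6822 1.1045]
Step 6: x=[6.2717 7.0368 11.6185 18.5734] v=[1.0071 1.0976 -0.7916 -0.3132]
Max displacement = 2.6517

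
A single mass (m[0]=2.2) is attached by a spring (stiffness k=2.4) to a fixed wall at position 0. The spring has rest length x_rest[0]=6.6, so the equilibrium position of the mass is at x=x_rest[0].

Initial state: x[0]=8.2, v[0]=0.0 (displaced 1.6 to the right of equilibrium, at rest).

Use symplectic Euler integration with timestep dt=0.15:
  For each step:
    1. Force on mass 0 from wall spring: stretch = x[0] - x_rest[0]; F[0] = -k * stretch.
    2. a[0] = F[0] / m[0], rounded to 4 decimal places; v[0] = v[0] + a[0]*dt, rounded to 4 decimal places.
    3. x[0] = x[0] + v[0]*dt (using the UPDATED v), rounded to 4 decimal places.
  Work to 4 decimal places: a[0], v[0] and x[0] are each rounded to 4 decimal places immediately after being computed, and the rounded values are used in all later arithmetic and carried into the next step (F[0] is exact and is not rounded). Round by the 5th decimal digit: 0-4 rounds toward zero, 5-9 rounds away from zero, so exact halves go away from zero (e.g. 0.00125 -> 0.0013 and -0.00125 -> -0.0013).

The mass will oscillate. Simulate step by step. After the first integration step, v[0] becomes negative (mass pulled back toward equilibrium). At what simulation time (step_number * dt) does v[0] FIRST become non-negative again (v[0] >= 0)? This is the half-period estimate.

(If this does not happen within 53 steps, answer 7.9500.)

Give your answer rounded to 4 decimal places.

Answer: 3.1500

Derivation:
Step 0: x=[8.2000] v=[0.0000]
Step 1: x=[8.1607] v=[-0.2618]
Step 2: x=[8.0831] v=[-0.5172]
Step 3: x=[7.9691] v=[-0.7599]
Step 4: x=[7.8215] v=[-0.9839]
Step 5: x=[7.6439] v=[-1.1838]
Step 6: x=[7.4407] v=[-1.3546]
Step 7: x=[7.2169] v=[-1.4922]
Step 8: x=[6.9779] v=[-1.5932]
Step 9: x=[6.7297] v=[-1.6550]
Step 10: x=[6.4783] v=[-1.6762]
Step 11: x=[6.2299] v=[-1.6563]
Step 12: x=[5.9905] v=[-1.5957]
Step 13: x=[5.7661] v=[-1.4960]
Step 14: x=[5.5622] v=[-1.3595]
Step 15: x=[5.3837] v=[-1.1897]
Step 16: x=[5.2351] v=[-0.9907]
Step 17: x=[5.1200] v=[-0.7674]
Step 18: x=[5.0412] v=[-0.5252]
Step 19: x=[5.0007] v=[-0.2701]
Step 20: x=[4.9994] v=[-0.0084]
Step 21: x=[5.0374] v=[0.2535]
First v>=0 after going negative at step 21, time=3.1500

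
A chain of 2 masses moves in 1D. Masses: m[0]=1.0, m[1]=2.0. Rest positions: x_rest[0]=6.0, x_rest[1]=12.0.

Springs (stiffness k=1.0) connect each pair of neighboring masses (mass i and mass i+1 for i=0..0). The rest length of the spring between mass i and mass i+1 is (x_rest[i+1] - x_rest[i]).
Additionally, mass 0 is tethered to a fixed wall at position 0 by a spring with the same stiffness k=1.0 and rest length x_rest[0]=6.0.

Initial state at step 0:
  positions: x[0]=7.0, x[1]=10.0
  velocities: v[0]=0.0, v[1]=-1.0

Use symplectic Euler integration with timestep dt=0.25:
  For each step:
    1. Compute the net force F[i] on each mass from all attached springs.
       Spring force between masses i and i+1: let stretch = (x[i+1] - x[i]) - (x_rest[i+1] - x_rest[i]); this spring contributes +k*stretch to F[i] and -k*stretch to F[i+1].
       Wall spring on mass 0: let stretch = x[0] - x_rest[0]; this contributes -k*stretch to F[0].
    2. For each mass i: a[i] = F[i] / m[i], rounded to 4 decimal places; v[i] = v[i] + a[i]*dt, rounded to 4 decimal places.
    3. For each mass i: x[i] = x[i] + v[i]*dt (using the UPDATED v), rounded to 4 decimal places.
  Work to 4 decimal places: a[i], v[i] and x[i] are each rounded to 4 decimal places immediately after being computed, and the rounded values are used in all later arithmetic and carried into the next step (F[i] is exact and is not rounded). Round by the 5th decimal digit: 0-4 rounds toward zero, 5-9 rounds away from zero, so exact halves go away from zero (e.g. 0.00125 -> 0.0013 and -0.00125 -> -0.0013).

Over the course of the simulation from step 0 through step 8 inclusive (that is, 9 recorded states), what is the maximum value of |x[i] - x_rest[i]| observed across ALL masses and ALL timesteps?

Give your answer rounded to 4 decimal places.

Step 0: x=[7.0000 10.0000] v=[0.0000 -1.0000]
Step 1: x=[6.7500 9.8438] v=[-1.0000 -0.6250]
Step 2: x=[6.2715 9.7784] v=[-1.9141 -0.2617]
Step 3: x=[5.6202 9.7909] v=[-2.6053 0.0500]
Step 4: x=[4.8783 9.8606] v=[-2.9677 0.2787]
Step 5: x=[4.1429 9.9621] v=[-2.9417 0.4059]
Step 6: x=[3.5123 10.0692] v=[-2.5226 0.4285]
Step 7: x=[3.0719 10.1589] v=[-1.7615 0.3589]
Step 8: x=[2.8825 10.2147] v=[-0.7577 0.2230]
Max displacement = 3.1175

Answer: 3.1175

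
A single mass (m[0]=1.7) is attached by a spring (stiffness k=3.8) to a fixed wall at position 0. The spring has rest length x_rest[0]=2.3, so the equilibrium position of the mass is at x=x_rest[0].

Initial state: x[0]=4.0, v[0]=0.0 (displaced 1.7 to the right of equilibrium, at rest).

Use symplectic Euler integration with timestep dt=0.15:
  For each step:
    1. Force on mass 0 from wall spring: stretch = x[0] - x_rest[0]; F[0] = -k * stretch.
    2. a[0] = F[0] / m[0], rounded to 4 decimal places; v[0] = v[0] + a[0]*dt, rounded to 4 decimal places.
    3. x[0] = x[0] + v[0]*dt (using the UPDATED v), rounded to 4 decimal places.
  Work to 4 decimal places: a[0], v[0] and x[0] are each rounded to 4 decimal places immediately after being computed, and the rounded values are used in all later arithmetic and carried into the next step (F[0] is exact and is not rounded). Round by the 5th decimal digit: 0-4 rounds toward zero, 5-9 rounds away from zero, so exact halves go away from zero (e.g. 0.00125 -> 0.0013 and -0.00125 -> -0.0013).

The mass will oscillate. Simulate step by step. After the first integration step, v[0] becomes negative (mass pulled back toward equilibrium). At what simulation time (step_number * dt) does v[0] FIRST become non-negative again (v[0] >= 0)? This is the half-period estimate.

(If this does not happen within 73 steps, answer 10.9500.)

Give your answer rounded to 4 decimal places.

Answer: 2.1000

Derivation:
Step 0: x=[4.0000] v=[0.0000]
Step 1: x=[3.9145] v=[-0.5700]
Step 2: x=[3.7478] v=[-1.1113]
Step 3: x=[3.5083] v=[-1.5967]
Step 4: x=[3.2080] v=[-2.0018]
Step 5: x=[2.8621] v=[-2.3062]
Step 6: x=[2.4879] v=[-2.4947]
Step 7: x=[2.1042] v=[-2.5577]
Step 8: x=[1.7304] v=[-2.4920]
Step 9: x=[1.3853] v=[-2.3010]
Step 10: x=[1.0862] v=[-1.9943]
Step 11: x=[0.8481] v=[-1.5873]
Step 12: x=[0.6830] v=[-1.1005]
Step 13: x=[0.5993] v=[-0.5583]
Step 14: x=[0.6011] v=[0.0119]
First v>=0 after going negative at step 14, time=2.1000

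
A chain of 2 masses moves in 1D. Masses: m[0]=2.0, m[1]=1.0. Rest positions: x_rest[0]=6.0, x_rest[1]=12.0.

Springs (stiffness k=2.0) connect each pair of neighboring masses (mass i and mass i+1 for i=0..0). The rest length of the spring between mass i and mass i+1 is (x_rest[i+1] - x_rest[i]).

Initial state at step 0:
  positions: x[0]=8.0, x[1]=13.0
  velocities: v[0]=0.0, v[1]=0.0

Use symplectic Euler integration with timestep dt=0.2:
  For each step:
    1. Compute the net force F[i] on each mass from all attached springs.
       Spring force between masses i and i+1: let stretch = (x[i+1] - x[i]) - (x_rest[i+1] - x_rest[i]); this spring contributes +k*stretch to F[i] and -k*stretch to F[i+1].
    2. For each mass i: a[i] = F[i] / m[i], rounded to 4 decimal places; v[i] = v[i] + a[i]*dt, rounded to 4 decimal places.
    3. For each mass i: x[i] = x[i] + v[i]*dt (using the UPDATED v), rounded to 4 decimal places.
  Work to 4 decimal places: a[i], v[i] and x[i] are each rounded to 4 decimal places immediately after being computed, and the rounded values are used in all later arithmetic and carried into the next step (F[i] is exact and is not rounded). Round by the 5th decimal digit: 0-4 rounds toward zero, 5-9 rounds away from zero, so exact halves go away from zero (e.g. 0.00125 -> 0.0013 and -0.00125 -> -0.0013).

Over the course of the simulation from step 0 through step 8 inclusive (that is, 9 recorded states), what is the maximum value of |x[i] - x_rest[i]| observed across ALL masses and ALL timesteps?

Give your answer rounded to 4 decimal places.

Step 0: x=[8.0000 13.0000] v=[0.0000 0.0000]
Step 1: x=[7.9600 13.0800] v=[-0.2000 0.4000]
Step 2: x=[7.8848 13.2304] v=[-0.3760 0.7520]
Step 3: x=[7.7834 13.4332] v=[-0.5069 1.0138]
Step 4: x=[7.6680 13.6640] v=[-0.5769 1.1539]
Step 5: x=[7.5525 13.8951] v=[-0.5777 1.1555]
Step 6: x=[7.4507 14.0988] v=[-0.5092 1.0185]
Step 7: x=[7.3748 14.2507] v=[-0.3796 0.7593]
Step 8: x=[7.3339 14.3325] v=[-0.2044 0.4089]
Max displacement = 2.3325

Answer: 2.3325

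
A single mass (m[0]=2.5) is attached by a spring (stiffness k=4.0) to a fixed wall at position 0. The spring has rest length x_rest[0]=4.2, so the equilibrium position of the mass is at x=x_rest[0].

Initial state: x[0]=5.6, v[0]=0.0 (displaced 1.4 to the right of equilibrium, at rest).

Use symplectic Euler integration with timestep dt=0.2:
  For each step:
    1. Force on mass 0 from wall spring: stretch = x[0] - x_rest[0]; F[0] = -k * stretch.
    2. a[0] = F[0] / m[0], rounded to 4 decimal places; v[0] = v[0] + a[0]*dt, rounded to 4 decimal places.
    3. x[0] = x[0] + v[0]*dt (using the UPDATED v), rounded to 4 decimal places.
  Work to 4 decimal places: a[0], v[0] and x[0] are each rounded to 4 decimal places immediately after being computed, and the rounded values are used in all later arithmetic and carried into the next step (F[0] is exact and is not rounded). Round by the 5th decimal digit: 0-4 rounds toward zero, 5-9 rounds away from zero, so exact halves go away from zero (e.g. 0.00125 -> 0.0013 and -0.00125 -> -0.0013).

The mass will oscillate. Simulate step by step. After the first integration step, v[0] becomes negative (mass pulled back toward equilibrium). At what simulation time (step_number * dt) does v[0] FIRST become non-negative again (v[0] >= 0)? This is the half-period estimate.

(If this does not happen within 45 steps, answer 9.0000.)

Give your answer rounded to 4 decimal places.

Answer: 2.6000

Derivation:
Step 0: x=[5.6000] v=[0.0000]
Step 1: x=[5.5104] v=[-0.4480]
Step 2: x=[5.3369] v=[-0.8673]
Step 3: x=[5.0907] v=[-1.2311]
Step 4: x=[4.7875] v=[-1.5161]
Step 5: x=[4.4467] v=[-1.7041]
Step 6: x=[4.0901] v=[-1.7830]
Step 7: x=[3.7405] v=[-1.7478]
Step 8: x=[3.4203] v=[-1.6008]
Step 9: x=[3.1500] v=[-1.3513]
Step 10: x=[2.9469] v=[-1.0153]
Step 11: x=[2.8240] v=[-0.6143]
Step 12: x=[2.7892] v=[-0.1740]
Step 13: x=[2.8447] v=[0.2775]
First v>=0 after going negative at step 13, time=2.6000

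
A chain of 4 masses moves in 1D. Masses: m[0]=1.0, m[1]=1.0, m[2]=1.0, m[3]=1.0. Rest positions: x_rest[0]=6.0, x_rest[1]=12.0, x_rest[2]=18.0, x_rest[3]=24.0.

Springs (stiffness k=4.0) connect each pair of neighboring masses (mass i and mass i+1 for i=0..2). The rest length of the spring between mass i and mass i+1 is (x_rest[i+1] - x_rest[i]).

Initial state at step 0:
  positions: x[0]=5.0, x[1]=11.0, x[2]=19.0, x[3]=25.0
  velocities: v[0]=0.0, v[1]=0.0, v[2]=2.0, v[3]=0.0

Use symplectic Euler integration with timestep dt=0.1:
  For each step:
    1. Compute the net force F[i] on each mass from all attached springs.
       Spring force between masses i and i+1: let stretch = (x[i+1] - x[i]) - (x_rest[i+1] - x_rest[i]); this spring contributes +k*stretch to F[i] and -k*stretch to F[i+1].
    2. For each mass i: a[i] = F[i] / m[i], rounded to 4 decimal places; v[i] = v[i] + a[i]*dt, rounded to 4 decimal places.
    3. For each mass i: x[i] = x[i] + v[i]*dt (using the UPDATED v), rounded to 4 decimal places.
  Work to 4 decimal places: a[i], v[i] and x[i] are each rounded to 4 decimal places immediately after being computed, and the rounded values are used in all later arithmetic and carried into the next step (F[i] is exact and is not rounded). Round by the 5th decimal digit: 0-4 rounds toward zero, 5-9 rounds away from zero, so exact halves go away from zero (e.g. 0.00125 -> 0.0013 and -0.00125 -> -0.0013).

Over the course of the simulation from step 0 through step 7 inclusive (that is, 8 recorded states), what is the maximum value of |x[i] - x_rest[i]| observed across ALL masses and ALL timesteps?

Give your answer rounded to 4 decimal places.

Step 0: x=[5.0000 11.0000 19.0000 25.0000] v=[0.0000 0.0000 2.0000 0.0000]
Step 1: x=[5.0000 11.0800 19.1200 25.0000] v=[0.0000 0.8000 1.2000 0.0000]
Step 2: x=[5.0032 11.2384 19.1536 25.0048] v=[0.0320 1.5840 0.3360 0.0480]
Step 3: x=[5.0158 11.4640 19.1046 25.0156] v=[0.1261 2.2560 -0.4896 0.1075]
Step 4: x=[5.0463 11.7373 18.9865 25.0299] v=[0.3054 2.7330 -1.1814 0.1431]
Step 5: x=[5.1045 12.0329 18.8201 25.0425] v=[0.5818 2.9563 -1.6637 0.1257]
Step 6: x=[5.1998 12.3229 18.6311 25.0462] v=[0.9532 2.8998 -1.8896 0.0367]
Step 7: x=[5.3400 12.5803 18.4464 25.0333] v=[1.4024 2.5738 -1.8468 -0.1293]
Max displacement = 1.1536

Answer: 1.1536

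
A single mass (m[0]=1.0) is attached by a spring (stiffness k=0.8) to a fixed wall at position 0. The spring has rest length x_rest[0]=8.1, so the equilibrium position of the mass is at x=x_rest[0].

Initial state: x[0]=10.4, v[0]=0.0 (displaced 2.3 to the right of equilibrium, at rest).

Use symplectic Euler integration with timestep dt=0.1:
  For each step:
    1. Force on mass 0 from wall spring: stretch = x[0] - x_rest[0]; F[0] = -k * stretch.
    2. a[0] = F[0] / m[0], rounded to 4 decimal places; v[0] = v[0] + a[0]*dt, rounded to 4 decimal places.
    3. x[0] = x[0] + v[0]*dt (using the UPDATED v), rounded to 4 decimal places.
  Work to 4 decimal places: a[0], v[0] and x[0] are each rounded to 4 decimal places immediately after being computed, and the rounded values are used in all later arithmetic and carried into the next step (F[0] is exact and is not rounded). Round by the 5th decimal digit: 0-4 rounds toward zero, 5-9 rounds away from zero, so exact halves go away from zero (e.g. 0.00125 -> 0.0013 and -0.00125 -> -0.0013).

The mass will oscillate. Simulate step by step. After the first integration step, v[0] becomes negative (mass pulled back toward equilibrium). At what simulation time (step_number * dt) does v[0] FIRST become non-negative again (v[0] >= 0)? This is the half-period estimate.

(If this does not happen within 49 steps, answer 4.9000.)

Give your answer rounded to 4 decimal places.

Step 0: x=[10.4000] v=[0.0000]
Step 1: x=[10.3816] v=[-0.1840]
Step 2: x=[10.3450] v=[-0.3665]
Step 3: x=[10.2904] v=[-0.5461]
Step 4: x=[10.2183] v=[-0.7213]
Step 5: x=[10.1292] v=[-0.8908]
Step 6: x=[10.0239] v=[-1.0531]
Step 7: x=[9.9032] v=[-1.2070]
Step 8: x=[9.7681] v=[-1.3513]
Step 9: x=[9.6196] v=[-1.4848]
Step 10: x=[9.4590] v=[-1.6064]
Step 11: x=[9.2875] v=[-1.7151]
Step 12: x=[9.1065] v=[-1.8101]
Step 13: x=[8.9174] v=[-1.8906]
Step 14: x=[8.7218] v=[-1.9560]
Step 15: x=[8.5212] v=[-2.0057]
Step 16: x=[8.3173] v=[-2.0394]
Step 17: x=[8.1116] v=[-2.0568]
Step 18: x=[7.9058] v=[-2.0577]
Step 19: x=[7.7016] v=[-2.0422]
Step 20: x=[7.5006] v=[-2.0103]
Step 21: x=[7.3044] v=[-1.9624]
Step 22: x=[7.1145] v=[-1.8988]
Step 23: x=[6.9325] v=[-1.8200]
Step 24: x=[6.7598] v=[-1.7266]
Step 25: x=[6.5979] v=[-1.6194]
Step 26: x=[6.4480] v=[-1.4992]
Step 27: x=[6.3113] v=[-1.3670]
Step 28: x=[6.1889] v=[-1.2239]
Step 29: x=[6.0818] v=[-1.0710]
Step 30: x=[5.9909] v=[-0.9095]
Step 31: x=[5.9168] v=[-0.7408]
Step 32: x=[5.8602] v=[-0.5661]
Step 33: x=[5.8215] v=[-0.3869]
Step 34: x=[5.8010] v=[-0.2046]
Step 35: x=[5.7989] v=[-0.0207]
Step 36: x=[5.8152] v=[0.1634]
First v>=0 after going negative at step 36, time=3.6000

Answer: 3.6000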